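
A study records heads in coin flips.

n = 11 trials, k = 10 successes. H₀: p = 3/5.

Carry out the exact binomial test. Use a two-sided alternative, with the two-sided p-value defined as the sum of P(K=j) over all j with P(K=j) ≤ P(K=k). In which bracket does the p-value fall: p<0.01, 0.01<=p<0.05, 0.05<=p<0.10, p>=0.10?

Exact binomial: n=11, k=10, p₀=3/5=0.6000
P(X=j) = C(n,j)·p₀^j·(1−p₀)^(n−j); p = Σ P(X=j) over j with P(X=j) ≤ P(X=10)
p-value (two-sided) = 0.05951
→ bracket: 0.05<=p<0.10

p-value bracket: 0.05<=p<0.10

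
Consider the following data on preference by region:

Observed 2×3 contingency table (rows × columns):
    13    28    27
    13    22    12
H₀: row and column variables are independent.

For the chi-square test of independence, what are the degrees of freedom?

df = (r−1)(c−1) = (2−1)·(3−1) = 2

degrees of freedom = 2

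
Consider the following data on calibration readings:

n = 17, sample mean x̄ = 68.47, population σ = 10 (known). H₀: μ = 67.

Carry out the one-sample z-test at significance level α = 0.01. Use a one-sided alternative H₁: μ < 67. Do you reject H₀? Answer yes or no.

SE = σ/√n = 10/√17 = 2.4254
z = (x̄−μ₀)/SE = (68.47−67)/2.4254 = 0.6061
p-value (one-sided, H₁ less) = 0.72777
At α=0.01: p ≥ α → fail to reject H₀

reject H₀: no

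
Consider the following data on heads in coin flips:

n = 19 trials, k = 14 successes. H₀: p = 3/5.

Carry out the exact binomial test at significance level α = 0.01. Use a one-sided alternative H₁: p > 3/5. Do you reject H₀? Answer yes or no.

Exact binomial: n=19, k=14, p₀=3/5=0.6000
P(X≥14) from Σ C(n,i)·p₀^i·(1−p₀)^(n−i)
p-value (one-sided, H₁ greater) = 0.16292
At α=0.01: p ≥ α → fail to reject H₀

reject H₀: no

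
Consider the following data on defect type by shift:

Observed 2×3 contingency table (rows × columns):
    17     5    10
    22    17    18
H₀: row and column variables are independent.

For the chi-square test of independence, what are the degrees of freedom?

degrees of freedom = 2

df = (r−1)(c−1) = (2−1)·(3−1) = 2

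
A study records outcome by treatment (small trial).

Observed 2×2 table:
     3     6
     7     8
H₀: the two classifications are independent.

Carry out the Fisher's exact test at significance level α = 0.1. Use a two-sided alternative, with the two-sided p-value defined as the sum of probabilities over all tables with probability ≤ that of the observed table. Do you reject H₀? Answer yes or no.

Margins: r₁=9, r₂=15, c₁=10, c₂=14, n=24
p_obs = C(9,3)·C(15,7)/C(24,10); sum pmf over tables with pmf ≤ p_obs
p-value (two-sided) = 0.67846
At α=0.1: p ≥ α → fail to reject H₀

reject H₀: no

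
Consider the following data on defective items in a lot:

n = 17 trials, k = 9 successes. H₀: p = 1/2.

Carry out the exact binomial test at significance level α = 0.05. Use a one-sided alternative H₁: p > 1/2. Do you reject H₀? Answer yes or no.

reject H₀: no

Exact binomial: n=17, k=9, p₀=1/2=0.5000
P(X≥9) from Σ C(n,i)·p₀^i·(1−p₀)^(n−i)
p-value (one-sided, H₁ greater) = 0.50000
At α=0.05: p ≥ α → fail to reject H₀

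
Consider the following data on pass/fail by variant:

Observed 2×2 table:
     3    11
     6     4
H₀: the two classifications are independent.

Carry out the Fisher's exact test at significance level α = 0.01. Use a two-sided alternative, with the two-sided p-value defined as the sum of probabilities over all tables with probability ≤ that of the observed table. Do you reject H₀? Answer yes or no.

reject H₀: no

Margins: r₁=14, r₂=10, c₁=9, c₂=15, n=24
p_obs = C(14,3)·C(10,6)/C(24,9); sum pmf over tables with pmf ≤ p_obs
p-value (two-sided) = 0.09180
At α=0.01: p ≥ α → fail to reject H₀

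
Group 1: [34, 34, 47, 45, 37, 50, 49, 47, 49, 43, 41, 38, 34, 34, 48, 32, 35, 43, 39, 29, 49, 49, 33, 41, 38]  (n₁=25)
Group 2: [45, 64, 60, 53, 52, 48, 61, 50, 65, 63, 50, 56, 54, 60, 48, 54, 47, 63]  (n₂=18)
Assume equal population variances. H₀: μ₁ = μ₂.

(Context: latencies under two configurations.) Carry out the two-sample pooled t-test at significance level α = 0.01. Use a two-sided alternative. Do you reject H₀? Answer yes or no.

reject H₀: yes

x̄₁=40.720, s₁=6.580, n₁=25
x̄₂=55.167, s₂=6.519, n₂=18
s_p² = [24·6.580² + 17·6.519²]/41 = 42.9644
SE = √(s_p²·(1/25+1/18)) = 2.0262
t = (40.720−55.167)/2.0262 = -7.1299
df = 41
p-value (two-sided) = 0.00000
At α=0.01: p < α → reject H₀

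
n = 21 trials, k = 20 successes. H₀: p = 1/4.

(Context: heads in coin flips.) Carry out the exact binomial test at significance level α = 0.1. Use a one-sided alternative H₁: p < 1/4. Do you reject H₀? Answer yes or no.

Exact binomial: n=21, k=20, p₀=1/4=0.2500
P(X≤20) from Σ C(n,i)·p₀^i·(1−p₀)^(n−i)
p-value (one-sided, H₁ less) = 1.00000
At α=0.1: p ≥ α → fail to reject H₀

reject H₀: no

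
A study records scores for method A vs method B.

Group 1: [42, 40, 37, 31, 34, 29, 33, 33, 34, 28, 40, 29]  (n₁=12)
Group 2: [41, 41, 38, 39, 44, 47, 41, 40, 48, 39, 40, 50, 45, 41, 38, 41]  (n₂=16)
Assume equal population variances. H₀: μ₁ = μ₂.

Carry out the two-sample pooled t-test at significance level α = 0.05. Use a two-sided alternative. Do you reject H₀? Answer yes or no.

reject H₀: yes

x̄₁=34.167, s₁=4.687, n₁=12
x̄₂=42.062, s₂=3.660, n₂=16
s_p² = [11·4.687² + 15·3.660²]/26 = 17.0232
SE = √(s_p²·(1/12+1/16)) = 1.5756
t = (34.167−42.062)/1.5756 = -5.0113
df = 26
p-value (two-sided) = 0.00003
At α=0.05: p < α → reject H₀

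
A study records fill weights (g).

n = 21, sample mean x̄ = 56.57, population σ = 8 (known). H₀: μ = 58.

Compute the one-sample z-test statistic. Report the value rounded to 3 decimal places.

test statistic = -0.819

SE = σ/√n = 8/√21 = 1.7457
z = (x̄−μ₀)/SE = (56.57−58)/1.7457 = -0.8191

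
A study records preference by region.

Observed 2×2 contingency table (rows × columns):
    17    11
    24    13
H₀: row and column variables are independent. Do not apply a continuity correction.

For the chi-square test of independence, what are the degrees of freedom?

df = (r−1)(c−1) = (2−1)·(2−1) = 1

degrees of freedom = 1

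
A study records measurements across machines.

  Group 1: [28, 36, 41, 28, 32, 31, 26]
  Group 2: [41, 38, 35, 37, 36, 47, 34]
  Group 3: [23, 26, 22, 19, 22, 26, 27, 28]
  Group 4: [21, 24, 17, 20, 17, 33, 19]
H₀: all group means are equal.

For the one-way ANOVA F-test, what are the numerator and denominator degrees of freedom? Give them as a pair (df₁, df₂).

k = 4 groups, N = 29 total
df = (k−1, N−k) = (4−1, 29−4) = (3, 25)

degrees of freedom = [3, 25]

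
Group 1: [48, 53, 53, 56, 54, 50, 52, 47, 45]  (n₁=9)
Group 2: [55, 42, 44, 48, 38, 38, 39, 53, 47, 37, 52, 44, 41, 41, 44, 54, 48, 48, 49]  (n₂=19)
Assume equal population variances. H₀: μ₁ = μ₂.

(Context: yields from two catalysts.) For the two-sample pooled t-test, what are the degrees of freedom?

df = n₁ + n₂ − 2 = 9 + 19 − 2 = 26

degrees of freedom = 26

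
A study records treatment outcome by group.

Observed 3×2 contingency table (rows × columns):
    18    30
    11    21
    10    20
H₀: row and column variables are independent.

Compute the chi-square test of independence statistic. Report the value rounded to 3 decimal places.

test statistic = 0.163

Row totals [48, 32, 30], col totals [39, 71], n=110
χ² = (18−17.02)²/17.02 + (30−30.98)²/30.98 + (11−11.35)²/11.35 + (21−20.65)²/20.65 + (10−10.64)²/10.64 + (20−19.36)²/19.36 = 0.1630
df = 2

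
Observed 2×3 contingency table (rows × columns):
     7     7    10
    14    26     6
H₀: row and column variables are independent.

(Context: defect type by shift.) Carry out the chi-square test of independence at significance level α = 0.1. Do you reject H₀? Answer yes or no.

reject H₀: yes

Row totals [24, 46], col totals [21, 33, 16], n=70
χ² = (7−7.20)²/7.20 + (7−11.31)²/11.31 + (10−5.49)²/5.49 + (14−13.80)²/13.80 + (26−21.69)²/21.69 + (6−10.51)²/10.51 = 8.1649
df = 2
p-value (upper-tail) = 0.01687
At α=0.1: p < α → reject H₀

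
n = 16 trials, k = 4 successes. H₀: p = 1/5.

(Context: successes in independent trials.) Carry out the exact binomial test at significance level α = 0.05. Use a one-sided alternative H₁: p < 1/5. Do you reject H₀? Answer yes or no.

reject H₀: no

Exact binomial: n=16, k=4, p₀=1/5=0.2000
P(X≤4) from Σ C(n,i)·p₀^i·(1−p₀)^(n−i)
p-value (one-sided, H₁ less) = 0.79825
At α=0.05: p ≥ α → fail to reject H₀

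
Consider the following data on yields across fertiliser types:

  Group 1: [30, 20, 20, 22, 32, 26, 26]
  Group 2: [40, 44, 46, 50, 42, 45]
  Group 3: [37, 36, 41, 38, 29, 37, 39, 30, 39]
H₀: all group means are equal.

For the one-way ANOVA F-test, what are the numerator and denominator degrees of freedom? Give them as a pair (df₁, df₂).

degrees of freedom = [2, 19]

k = 3 groups, N = 22 total
df = (k−1, N−k) = (3−1, 22−3) = (2, 19)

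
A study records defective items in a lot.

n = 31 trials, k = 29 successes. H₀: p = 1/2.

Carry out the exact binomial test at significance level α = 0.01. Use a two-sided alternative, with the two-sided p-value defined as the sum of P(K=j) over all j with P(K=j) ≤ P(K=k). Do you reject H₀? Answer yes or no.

Exact binomial: n=31, k=29, p₀=1/2=0.5000
P(X=j) = C(n,j)·p₀^j·(1−p₀)^(n−j); p = Σ P(X=j) over j with P(X=j) ≤ P(X=29)
p-value (two-sided) = 0.00000
At α=0.01: p < α → reject H₀

reject H₀: yes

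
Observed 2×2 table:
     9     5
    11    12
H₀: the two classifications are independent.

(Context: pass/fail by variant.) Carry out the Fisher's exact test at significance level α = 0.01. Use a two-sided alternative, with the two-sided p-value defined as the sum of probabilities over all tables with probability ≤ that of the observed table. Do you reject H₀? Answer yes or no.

Margins: r₁=14, r₂=23, c₁=20, c₂=17, n=37
p_obs = C(14,9)·C(23,11)/C(37,20); sum pmf over tables with pmf ≤ p_obs
p-value (two-sided) = 0.49786
At α=0.01: p ≥ α → fail to reject H₀

reject H₀: no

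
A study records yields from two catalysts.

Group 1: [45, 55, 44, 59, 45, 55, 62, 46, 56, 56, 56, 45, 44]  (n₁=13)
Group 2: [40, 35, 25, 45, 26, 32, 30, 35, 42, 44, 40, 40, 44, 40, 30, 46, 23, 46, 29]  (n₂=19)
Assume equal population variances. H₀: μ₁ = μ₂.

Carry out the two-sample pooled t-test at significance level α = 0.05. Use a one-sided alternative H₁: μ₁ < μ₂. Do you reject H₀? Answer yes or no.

reject H₀: no

x̄₁=51.385, s₁=6.590, n₁=13
x̄₂=36.421, s₂=7.582, n₂=19
s_p² = [12·6.590² + 18·7.582²]/30 = 51.8570
SE = √(s_p²·(1/13+1/19)) = 2.5920
t = (51.385−36.421)/2.5920 = 5.7730
df = 30
p-value (one-sided, H₁ less) = 1.00000
At α=0.05: p ≥ α → fail to reject H₀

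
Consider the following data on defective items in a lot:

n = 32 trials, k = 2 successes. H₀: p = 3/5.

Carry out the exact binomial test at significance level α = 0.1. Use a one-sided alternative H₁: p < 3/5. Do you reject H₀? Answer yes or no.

Exact binomial: n=32, k=2, p₀=3/5=0.6000
P(X≤2) from Σ C(n,i)·p₀^i·(1−p₀)^(n−i)
p-value (one-sided, H₁ less) = 0.00000
At α=0.1: p < α → reject H₀

reject H₀: yes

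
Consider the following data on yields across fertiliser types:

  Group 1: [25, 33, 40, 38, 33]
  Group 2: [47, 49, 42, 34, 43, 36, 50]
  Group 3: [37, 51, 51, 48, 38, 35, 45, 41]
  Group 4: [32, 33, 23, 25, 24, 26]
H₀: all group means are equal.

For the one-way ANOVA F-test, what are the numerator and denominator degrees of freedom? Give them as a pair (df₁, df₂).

k = 4 groups, N = 26 total
df = (k−1, N−k) = (4−1, 26−4) = (3, 22)

degrees of freedom = [3, 22]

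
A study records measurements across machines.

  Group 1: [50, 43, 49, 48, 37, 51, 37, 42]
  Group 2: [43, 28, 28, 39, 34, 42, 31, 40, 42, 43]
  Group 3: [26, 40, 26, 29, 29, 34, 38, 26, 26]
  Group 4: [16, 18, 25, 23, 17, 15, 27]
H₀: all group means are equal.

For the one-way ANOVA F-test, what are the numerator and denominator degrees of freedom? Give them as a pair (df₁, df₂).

degrees of freedom = [3, 30]

k = 4 groups, N = 34 total
df = (k−1, N−k) = (4−1, 34−4) = (3, 30)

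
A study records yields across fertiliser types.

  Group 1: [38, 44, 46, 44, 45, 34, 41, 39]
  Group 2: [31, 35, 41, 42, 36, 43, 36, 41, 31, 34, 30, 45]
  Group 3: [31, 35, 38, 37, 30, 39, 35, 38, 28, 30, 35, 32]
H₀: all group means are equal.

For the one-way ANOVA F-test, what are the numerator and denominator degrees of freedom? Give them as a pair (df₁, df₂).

k = 3 groups, N = 32 total
df = (k−1, N−k) = (3−1, 32−3) = (2, 29)

degrees of freedom = [2, 29]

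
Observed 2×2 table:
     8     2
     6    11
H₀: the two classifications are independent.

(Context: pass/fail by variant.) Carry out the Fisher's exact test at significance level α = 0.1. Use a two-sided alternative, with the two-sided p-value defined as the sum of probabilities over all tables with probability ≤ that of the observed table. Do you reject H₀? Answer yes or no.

Margins: r₁=10, r₂=17, c₁=14, c₂=13, n=27
p_obs = C(10,8)·C(17,6)/C(27,14); sum pmf over tables with pmf ≤ p_obs
p-value (two-sided) = 0.04607
At α=0.1: p < α → reject H₀

reject H₀: yes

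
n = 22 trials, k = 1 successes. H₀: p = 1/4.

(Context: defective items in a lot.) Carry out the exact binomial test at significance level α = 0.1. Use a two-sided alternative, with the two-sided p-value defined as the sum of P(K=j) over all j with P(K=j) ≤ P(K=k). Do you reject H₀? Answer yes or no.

Exact binomial: n=22, k=1, p₀=1/4=0.2500
P(X=j) = C(n,j)·p₀^j·(1−p₀)^(n−j); p = Σ P(X=j) over j with P(X=j) ≤ P(X=1)
p-value (two-sided) = 0.02484
At α=0.1: p < α → reject H₀

reject H₀: yes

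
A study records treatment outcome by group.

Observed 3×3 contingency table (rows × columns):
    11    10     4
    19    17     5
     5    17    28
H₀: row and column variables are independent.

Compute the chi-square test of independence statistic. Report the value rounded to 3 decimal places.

Row totals [25, 41, 50], col totals [35, 44, 37], n=116
χ² = (11−7.54)²/7.54 + (10−9.48)²/9.48 + (4−7.97)²/7.97 + (19−12.37)²/12.37 + (17−15.55)²/15.55 + (5−13.08)²/13.08 + (5−15.09)²/15.09 + (17−18.97)²/18.97 + (28−15.95)²/15.95 = 28.3240
df = 4

test statistic = 28.324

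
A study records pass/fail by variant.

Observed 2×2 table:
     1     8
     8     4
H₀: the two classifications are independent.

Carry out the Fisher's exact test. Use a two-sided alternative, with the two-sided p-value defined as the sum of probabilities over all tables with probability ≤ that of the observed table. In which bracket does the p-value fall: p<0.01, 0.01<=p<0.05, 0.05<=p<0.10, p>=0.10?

p-value bracket: 0.01<=p<0.05

Margins: r₁=9, r₂=12, c₁=9, c₂=12, n=21
p_obs = C(9,1)·C(12,8)/C(21,9); sum pmf over tables with pmf ≤ p_obs
p-value (two-sided) = 0.02436
→ bracket: 0.01<=p<0.05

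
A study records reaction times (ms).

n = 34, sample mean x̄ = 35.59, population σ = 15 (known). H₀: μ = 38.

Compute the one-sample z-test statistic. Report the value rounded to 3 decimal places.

test statistic = -0.937

SE = σ/√n = 15/√34 = 2.5725
z = (x̄−μ₀)/SE = (35.59−38)/2.5725 = -0.9368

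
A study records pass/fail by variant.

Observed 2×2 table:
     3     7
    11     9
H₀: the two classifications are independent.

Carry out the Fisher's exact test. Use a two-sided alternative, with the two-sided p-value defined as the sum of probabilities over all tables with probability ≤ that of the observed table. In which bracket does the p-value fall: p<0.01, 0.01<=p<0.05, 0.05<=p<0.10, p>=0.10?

Margins: r₁=10, r₂=20, c₁=14, c₂=16, n=30
p_obs = C(10,3)·C(20,11)/C(30,14); sum pmf over tables with pmf ≤ p_obs
p-value (two-sided) = 0.26024
→ bracket: p>=0.10

p-value bracket: p>=0.10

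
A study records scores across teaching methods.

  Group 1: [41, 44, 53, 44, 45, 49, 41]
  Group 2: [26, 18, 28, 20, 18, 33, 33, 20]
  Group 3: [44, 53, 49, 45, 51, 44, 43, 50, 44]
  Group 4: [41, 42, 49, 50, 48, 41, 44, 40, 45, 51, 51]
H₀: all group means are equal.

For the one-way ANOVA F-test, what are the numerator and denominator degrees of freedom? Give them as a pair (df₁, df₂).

k = 4 groups, N = 35 total
df = (k−1, N−k) = (4−1, 35−4) = (3, 31)

degrees of freedom = [3, 31]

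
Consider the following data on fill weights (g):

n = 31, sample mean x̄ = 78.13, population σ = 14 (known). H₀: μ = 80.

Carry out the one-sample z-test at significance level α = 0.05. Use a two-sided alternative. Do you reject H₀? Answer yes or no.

SE = σ/√n = 14/√31 = 2.5145
z = (x̄−μ₀)/SE = (78.13−80)/2.5145 = -0.7437
p-value (two-sided) = 0.45706
At α=0.05: p ≥ α → fail to reject H₀

reject H₀: no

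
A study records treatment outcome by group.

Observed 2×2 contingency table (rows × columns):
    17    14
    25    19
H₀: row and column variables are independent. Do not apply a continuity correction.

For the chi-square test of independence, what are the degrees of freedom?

degrees of freedom = 1

df = (r−1)(c−1) = (2−1)·(2−1) = 1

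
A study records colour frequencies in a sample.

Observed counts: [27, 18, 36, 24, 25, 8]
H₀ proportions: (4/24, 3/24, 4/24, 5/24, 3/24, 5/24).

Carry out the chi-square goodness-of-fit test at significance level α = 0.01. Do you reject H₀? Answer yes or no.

n = 138; E_i = n·p_i = [23.00, 17.25, 23.00, 28.75, 17.25, 28.75]
χ² = (27−23.00)²/23.00 + (18−17.25)²/17.25 + (36−23.00)²/23.00 + (24−28.75)²/28.75 + (25−17.25)²/17.25 + (8−28.75)²/28.75 = 27.3188
df = 5
p-value (upper-tail) = 0.00005
At α=0.01: p < α → reject H₀

reject H₀: yes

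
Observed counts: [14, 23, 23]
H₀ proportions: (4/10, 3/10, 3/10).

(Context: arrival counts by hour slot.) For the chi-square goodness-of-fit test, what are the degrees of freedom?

df = k − 1 = 3 − 1 = 2

degrees of freedom = 2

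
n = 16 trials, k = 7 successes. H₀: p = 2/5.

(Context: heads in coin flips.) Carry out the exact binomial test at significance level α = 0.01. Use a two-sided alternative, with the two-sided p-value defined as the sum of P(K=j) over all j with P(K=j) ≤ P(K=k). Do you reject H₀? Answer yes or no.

reject H₀: no

Exact binomial: n=16, k=7, p₀=2/5=0.4000
P(X=j) = C(n,j)·p₀^j·(1−p₀)^(n−j); p = Σ P(X=j) over j with P(X=j) ≤ P(X=7)
p-value (two-sided) = 0.80167
At α=0.01: p ≥ α → fail to reject H₀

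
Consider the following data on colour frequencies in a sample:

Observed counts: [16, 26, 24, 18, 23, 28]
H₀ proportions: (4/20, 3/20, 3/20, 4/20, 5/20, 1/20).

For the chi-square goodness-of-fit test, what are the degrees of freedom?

degrees of freedom = 5

df = k − 1 = 6 − 1 = 5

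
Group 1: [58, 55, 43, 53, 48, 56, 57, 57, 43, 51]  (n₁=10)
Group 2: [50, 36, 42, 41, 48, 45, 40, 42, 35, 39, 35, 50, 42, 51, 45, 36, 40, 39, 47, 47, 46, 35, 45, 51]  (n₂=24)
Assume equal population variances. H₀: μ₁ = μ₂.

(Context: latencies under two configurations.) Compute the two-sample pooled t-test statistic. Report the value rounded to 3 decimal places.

x̄₁=52.100, s₁=5.685, n₁=10
x̄₂=42.792, s₂=5.316, n₂=24
s_p² = [9·5.685² + 23·5.316²]/32 = 29.4018
SE = √(s_p²·(1/10+1/24)) = 2.0409
t = (52.100−42.792)/2.0409 = 4.5609
df = 32

test statistic = 4.561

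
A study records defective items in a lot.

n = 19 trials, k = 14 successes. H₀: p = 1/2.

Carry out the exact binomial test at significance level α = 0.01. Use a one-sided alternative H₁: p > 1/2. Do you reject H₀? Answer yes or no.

reject H₀: no

Exact binomial: n=19, k=14, p₀=1/2=0.5000
P(X≥14) from Σ C(n,i)·p₀^i·(1−p₀)^(n−i)
p-value (one-sided, H₁ greater) = 0.03178
At α=0.01: p ≥ α → fail to reject H₀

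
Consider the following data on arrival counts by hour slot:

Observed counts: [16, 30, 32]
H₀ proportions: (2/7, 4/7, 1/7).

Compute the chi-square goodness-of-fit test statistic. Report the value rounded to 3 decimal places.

test statistic = 45.577

n = 78; E_i = n·p_i = [22.29, 44.57, 11.14]
χ² = (16−22.29)²/22.29 + (30−44.57)²/44.57 + (32−11.14)²/11.14 = 45.5769
df = 2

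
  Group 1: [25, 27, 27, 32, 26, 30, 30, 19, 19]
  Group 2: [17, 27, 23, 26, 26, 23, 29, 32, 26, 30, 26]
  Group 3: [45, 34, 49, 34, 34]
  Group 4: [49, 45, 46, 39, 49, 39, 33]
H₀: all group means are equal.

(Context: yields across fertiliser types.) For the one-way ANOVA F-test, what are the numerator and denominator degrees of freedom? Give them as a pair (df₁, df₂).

k = 4 groups, N = 32 total
df = (k−1, N−k) = (4−1, 32−4) = (3, 28)

degrees of freedom = [3, 28]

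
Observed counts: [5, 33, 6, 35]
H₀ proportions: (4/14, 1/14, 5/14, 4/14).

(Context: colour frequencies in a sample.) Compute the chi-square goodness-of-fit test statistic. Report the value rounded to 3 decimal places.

test statistic = 170.643

n = 79; E_i = n·p_i = [22.57, 5.64, 28.21, 22.57]
χ² = (5−22.57)²/22.57 + (33−5.64)²/5.64 + (6−28.21)²/28.21 + (35−22.57)²/22.57 = 170.6430
df = 3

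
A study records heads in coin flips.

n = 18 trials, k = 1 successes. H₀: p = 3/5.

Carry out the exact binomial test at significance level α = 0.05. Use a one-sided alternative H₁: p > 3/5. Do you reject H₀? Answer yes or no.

reject H₀: no

Exact binomial: n=18, k=1, p₀=3/5=0.6000
P(X≥1) from Σ C(n,i)·p₀^i·(1−p₀)^(n−i)
p-value (one-sided, H₁ greater) = 1.00000
At α=0.05: p ≥ α → fail to reject H₀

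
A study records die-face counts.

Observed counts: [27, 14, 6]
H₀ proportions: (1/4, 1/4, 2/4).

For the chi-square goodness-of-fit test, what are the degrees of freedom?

degrees of freedom = 2

df = k − 1 = 3 − 1 = 2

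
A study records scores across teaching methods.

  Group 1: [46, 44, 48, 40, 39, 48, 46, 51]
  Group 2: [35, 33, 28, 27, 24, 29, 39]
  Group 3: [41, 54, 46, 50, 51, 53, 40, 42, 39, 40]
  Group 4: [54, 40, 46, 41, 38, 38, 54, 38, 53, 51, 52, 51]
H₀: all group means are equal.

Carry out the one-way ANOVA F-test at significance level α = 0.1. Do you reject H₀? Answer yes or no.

reject H₀: yes

Group means [45.25, 30.71, 45.60, 46.33], grand mean 42.946
SSB = Σnᵢ(x̄ᵢ−x̄)² = 1297.897; SSW = ΣΣ(x−x̄ᵢ)² = 1107.995
MSB = 1297.897/3 = 432.6322; MSW = 1107.995/33 = 33.5756
F = MSB/MSW = 12.8853
df = (3, 33)
p-value (upper-tail) = 0.00001
At α=0.1: p < α → reject H₀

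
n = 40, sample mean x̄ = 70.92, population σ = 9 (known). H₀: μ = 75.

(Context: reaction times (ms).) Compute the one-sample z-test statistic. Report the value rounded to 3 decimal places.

SE = σ/√n = 9/√40 = 1.4230
z = (x̄−μ₀)/SE = (70.92−75)/1.4230 = -2.8671

test statistic = -2.867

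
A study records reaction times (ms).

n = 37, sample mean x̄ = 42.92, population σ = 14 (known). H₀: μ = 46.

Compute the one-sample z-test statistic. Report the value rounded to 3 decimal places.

SE = σ/√n = 14/√37 = 2.3016
z = (x̄−μ₀)/SE = (42.92−46)/2.3016 = -1.3382

test statistic = -1.338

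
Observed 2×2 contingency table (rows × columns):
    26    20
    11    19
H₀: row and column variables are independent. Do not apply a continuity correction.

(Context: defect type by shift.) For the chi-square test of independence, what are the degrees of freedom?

degrees of freedom = 1

df = (r−1)(c−1) = (2−1)·(2−1) = 1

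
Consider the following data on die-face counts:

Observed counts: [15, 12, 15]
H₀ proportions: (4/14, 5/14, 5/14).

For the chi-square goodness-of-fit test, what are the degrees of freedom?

degrees of freedom = 2

df = k − 1 = 3 − 1 = 2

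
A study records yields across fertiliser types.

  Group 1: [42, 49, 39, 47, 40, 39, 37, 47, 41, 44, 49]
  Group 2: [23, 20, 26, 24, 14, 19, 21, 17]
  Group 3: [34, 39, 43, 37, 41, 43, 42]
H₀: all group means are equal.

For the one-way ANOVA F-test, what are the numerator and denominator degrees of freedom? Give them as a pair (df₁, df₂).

k = 3 groups, N = 26 total
df = (k−1, N−k) = (3−1, 26−3) = (2, 23)

degrees of freedom = [2, 23]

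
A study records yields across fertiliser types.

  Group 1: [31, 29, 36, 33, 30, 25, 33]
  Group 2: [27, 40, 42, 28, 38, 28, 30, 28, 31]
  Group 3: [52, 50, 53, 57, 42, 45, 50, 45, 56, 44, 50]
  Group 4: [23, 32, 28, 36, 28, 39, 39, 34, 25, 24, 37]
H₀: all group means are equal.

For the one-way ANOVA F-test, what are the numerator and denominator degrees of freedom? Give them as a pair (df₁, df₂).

degrees of freedom = [3, 34]

k = 4 groups, N = 38 total
df = (k−1, N−k) = (4−1, 38−4) = (3, 34)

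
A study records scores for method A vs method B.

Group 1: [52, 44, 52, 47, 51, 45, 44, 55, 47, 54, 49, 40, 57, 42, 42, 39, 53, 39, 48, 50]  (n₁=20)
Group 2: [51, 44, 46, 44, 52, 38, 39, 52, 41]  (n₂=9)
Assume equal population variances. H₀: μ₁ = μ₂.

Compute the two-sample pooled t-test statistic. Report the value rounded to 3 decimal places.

x̄₁=47.500, s₁=5.492, n₁=20
x̄₂=45.222, s₂=5.449, n₂=9
s_p² = [19·5.492² + 8·5.449²]/27 = 30.0206
SE = √(s_p²·(1/20+1/9)) = 2.1992
t = (47.500−45.222)/2.1992 = 1.0357
df = 27

test statistic = 1.036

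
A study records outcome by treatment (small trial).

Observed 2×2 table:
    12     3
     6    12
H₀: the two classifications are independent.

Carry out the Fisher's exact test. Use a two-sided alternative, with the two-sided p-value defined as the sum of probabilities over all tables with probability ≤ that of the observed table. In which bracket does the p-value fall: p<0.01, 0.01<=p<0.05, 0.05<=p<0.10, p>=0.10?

p-value bracket: 0.01<=p<0.05

Margins: r₁=15, r₂=18, c₁=18, c₂=15, n=33
p_obs = C(15,12)·C(18,6)/C(33,18); sum pmf over tables with pmf ≤ p_obs
p-value (two-sided) = 0.01346
→ bracket: 0.01<=p<0.05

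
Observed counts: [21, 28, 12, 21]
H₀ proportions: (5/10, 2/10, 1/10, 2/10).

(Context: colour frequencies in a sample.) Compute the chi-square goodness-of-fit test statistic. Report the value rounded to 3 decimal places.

n = 82; E_i = n·p_i = [41.00, 16.40, 8.20, 16.40]
χ² = (21−41.00)²/41.00 + (28−16.40)²/16.40 + (12−8.20)²/8.20 + (21−16.40)²/16.40 = 21.0122
df = 3

test statistic = 21.012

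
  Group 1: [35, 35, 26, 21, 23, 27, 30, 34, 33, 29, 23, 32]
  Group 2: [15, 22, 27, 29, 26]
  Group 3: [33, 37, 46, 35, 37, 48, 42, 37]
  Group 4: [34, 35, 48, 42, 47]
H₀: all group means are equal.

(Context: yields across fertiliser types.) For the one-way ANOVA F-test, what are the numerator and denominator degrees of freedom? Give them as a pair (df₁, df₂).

k = 4 groups, N = 30 total
df = (k−1, N−k) = (4−1, 30−4) = (3, 26)

degrees of freedom = [3, 26]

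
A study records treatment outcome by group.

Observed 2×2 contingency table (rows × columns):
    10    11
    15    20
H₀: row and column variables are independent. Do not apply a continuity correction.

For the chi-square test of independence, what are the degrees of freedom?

degrees of freedom = 1

df = (r−1)(c−1) = (2−1)·(2−1) = 1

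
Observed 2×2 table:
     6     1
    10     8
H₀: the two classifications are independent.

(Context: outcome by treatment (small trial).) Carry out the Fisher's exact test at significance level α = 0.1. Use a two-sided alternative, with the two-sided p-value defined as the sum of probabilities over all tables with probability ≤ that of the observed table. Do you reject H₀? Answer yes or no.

Margins: r₁=7, r₂=18, c₁=16, c₂=9, n=25
p_obs = C(7,6)·C(18,10)/C(25,16); sum pmf over tables with pmf ≤ p_obs
p-value (two-sided) = 0.35484
At α=0.1: p ≥ α → fail to reject H₀

reject H₀: no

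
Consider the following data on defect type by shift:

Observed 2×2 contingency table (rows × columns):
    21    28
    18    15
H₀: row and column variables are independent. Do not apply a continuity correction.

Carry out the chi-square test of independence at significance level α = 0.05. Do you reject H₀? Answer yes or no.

Row totals [49, 33], col totals [39, 43], n=82
χ² = (21−23.30)²/23.30 + (28−25.70)²/25.70 + (18−15.70)²/15.70 + (15−17.30)²/17.30 = 1.0802
df = 1
p-value (upper-tail) = 0.29866
At α=0.05: p ≥ α → fail to reject H₀

reject H₀: no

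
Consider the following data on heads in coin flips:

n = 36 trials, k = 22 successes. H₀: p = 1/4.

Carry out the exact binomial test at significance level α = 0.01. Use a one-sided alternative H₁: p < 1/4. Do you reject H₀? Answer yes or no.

reject H₀: no

Exact binomial: n=36, k=22, p₀=1/4=0.2500
P(X≤22) from Σ C(n,i)·p₀^i·(1−p₀)^(n−i)
p-value (one-sided, H₁ less) = 1.00000
At α=0.01: p ≥ α → fail to reject H₀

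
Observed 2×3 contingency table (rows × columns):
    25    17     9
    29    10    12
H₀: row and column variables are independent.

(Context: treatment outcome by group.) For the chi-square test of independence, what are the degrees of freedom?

degrees of freedom = 2

df = (r−1)(c−1) = (2−1)·(3−1) = 2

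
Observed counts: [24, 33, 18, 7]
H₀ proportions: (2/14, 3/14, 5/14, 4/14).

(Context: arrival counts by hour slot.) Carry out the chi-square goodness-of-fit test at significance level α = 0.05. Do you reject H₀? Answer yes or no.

n = 82; E_i = n·p_i = [11.71, 17.57, 29.29, 23.43]
χ² = (24−11.71)²/11.71 + (33−17.57)²/17.57 + (18−29.29)²/29.29 + (7−23.43)²/23.43 = 42.3012
df = 3
p-value (upper-tail) = 0.00000
At α=0.05: p < α → reject H₀

reject H₀: yes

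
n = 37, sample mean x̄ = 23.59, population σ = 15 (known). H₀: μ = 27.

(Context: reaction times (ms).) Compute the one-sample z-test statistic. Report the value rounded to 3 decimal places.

SE = σ/√n = 15/√37 = 2.4660
z = (x̄−μ₀)/SE = (23.59−27)/2.4660 = -1.3828

test statistic = -1.383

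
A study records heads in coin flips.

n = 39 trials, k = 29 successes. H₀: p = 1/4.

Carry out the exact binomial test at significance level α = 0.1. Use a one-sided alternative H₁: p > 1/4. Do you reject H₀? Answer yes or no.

Exact binomial: n=39, k=29, p₀=1/4=0.2500
P(X≥29) from Σ C(n,i)·p₀^i·(1−p₀)^(n−i)
p-value (one-sided, H₁ greater) = 0.00000
At α=0.1: p < α → reject H₀

reject H₀: yes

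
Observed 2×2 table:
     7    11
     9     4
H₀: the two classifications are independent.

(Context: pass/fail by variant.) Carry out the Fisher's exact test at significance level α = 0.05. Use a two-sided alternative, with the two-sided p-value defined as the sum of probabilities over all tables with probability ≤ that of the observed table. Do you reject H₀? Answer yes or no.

reject H₀: no

Margins: r₁=18, r₂=13, c₁=16, c₂=15, n=31
p_obs = C(18,7)·C(13,9)/C(31,16); sum pmf over tables with pmf ≤ p_obs
p-value (two-sided) = 0.14888
At α=0.05: p ≥ α → fail to reject H₀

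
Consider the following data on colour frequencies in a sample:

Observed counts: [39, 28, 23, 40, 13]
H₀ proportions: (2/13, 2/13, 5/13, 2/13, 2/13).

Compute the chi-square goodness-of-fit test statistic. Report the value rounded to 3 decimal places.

test statistic = 51.800

n = 143; E_i = n·p_i = [22.00, 22.00, 55.00, 22.00, 22.00]
χ² = (39−22.00)²/22.00 + (28−22.00)²/22.00 + (23−55.00)²/55.00 + (40−22.00)²/22.00 + (13−22.00)²/22.00 = 51.8000
df = 4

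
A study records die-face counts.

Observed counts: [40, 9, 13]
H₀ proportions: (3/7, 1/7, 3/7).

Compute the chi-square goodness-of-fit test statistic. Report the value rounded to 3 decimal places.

n = 62; E_i = n·p_i = [26.57, 8.86, 26.57]
χ² = (40−26.57)²/26.57 + (9−8.86)²/8.86 + (13−26.57)²/26.57 = 13.7204
df = 2

test statistic = 13.720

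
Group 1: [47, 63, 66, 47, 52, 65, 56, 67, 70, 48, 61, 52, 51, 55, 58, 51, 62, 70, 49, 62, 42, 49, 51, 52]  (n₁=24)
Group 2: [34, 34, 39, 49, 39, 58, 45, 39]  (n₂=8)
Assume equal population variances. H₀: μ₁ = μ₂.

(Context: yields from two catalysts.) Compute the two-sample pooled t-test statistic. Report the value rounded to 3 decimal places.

x̄₁=56.083, s₁=8.043, n₁=24
x̄₂=42.125, s₂=8.184, n₂=8
s_p² = [23·8.043² + 7·8.184²]/30 = 65.2236
SE = √(s_p²·(1/24+1/8)) = 3.2971
t = (56.083−42.125)/3.2971 = 4.2336
df = 30

test statistic = 4.234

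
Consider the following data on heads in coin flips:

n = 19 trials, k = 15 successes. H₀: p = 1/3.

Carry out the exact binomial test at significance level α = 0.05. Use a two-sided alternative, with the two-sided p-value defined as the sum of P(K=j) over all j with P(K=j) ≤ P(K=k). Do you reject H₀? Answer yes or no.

Exact binomial: n=19, k=15, p₀=1/3=0.3333
P(X=j) = C(n,j)·p₀^j·(1−p₀)^(n−j); p = Σ P(X=j) over j with P(X=j) ≤ P(X=15)
p-value (two-sided) = 0.00006
At α=0.05: p < α → reject H₀

reject H₀: yes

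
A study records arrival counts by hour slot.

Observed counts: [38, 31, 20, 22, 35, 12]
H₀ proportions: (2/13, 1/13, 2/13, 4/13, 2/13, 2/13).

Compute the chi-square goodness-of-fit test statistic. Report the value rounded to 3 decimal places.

n = 158; E_i = n·p_i = [24.31, 12.15, 24.31, 48.62, 24.31, 24.31]
χ² = (38−24.31)²/24.31 + (31−12.15)²/12.15 + (20−24.31)²/24.31 + (22−48.62)²/48.62 + (35−24.31)²/24.31 + (12−24.31)²/24.31 = 63.2057
df = 5

test statistic = 63.206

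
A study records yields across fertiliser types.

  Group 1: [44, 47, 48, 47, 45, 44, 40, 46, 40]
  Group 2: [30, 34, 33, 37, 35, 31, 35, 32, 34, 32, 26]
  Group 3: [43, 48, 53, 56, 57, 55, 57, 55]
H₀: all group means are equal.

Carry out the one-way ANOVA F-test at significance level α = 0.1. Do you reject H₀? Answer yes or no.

reject H₀: yes

Group means [44.56, 32.64, 53.00], grand mean 42.286
SSB = Σnᵢ(x̄ᵢ−x̄)² = 1988.947; SSW = ΣΣ(x−x̄ᵢ)² = 330.768
MSB = 1988.947/2 = 994.4733; MSW = 330.768/25 = 13.2307
F = MSB/MSW = 75.1640
df = (2, 25)
p-value (upper-tail) = 0.00000
At α=0.1: p < α → reject H₀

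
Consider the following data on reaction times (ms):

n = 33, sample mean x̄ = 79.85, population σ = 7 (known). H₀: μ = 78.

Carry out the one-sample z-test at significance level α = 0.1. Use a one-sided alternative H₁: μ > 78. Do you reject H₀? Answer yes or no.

reject H₀: yes

SE = σ/√n = 7/√33 = 1.2185
z = (x̄−μ₀)/SE = (79.85−78)/1.2185 = 1.5182
p-value (one-sided, H₁ greater) = 0.06448
At α=0.1: p < α → reject H₀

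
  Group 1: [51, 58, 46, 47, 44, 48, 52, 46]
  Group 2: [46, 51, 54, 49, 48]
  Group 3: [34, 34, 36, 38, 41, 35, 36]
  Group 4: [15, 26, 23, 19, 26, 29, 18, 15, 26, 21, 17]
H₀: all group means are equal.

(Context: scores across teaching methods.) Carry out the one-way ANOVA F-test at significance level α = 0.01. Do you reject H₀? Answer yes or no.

Group means [49.00, 49.60, 36.29, 21.36], grand mean 36.419
SSB = Σnᵢ(x̄ᵢ−x̄)² = 4628.374; SSW = ΣΣ(x−x̄ᵢ)² = 459.174
MSB = 4628.374/3 = 1542.7915; MSW = 459.174/27 = 17.0064
F = MSB/MSW = 90.7180
df = (3, 27)
p-value (upper-tail) = 0.00000
At α=0.01: p < α → reject H₀

reject H₀: yes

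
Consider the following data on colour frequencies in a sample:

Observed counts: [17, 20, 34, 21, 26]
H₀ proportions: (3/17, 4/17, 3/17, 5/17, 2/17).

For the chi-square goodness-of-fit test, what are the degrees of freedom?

df = k − 1 = 5 − 1 = 4

degrees of freedom = 4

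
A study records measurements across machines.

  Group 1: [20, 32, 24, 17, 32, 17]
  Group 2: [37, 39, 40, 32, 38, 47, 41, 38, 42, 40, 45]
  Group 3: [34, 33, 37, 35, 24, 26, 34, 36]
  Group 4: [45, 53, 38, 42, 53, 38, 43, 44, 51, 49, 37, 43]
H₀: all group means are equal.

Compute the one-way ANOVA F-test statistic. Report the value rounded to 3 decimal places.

Group means [23.67, 39.91, 32.38, 44.67], grand mean 37.189
SSB = Σnᵢ(x̄ᵢ−x̄)² = 2034.892; SSW = ΣΣ(x−x̄ᵢ)² = 918.784
MSB = 2034.892/3 = 678.2972; MSW = 918.784/33 = 27.8419
F = MSB/MSW = 24.3624
df = (3, 33)

test statistic = 24.362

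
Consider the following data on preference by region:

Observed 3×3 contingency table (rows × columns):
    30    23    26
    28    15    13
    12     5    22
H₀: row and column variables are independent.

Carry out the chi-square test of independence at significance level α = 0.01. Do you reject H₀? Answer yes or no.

reject H₀: no

Row totals [79, 56, 39], col totals [70, 43, 61], n=174
χ² = (30−31.78)²/31.78 + (23−19.52)²/19.52 + (26−27.70)²/27.70 + (28−22.53)²/22.53 + (15−13.84)²/13.84 + (13−19.63)²/19.63 + (12−15.69)²/15.69 + (5−9.64)²/9.64 + (22−13.67)²/13.67 = 12.6612
df = 4
p-value (upper-tail) = 0.01306
At α=0.01: p ≥ α → fail to reject H₀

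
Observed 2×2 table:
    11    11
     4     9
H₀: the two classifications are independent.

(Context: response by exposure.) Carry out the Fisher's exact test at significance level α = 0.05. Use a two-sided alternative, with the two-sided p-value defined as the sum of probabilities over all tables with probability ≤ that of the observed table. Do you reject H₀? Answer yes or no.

reject H₀: no

Margins: r₁=22, r₂=13, c₁=15, c₂=20, n=35
p_obs = C(22,11)·C(13,4)/C(35,15); sum pmf over tables with pmf ≤ p_obs
p-value (two-sided) = 0.31202
At α=0.05: p ≥ α → fail to reject H₀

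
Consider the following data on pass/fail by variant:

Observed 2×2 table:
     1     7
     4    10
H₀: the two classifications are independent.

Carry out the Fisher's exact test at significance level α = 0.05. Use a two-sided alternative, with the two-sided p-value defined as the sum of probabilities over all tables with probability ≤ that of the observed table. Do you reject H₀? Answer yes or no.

reject H₀: no

Margins: r₁=8, r₂=14, c₁=5, c₂=17, n=22
p_obs = C(8,1)·C(14,4)/C(22,5); sum pmf over tables with pmf ≤ p_obs
p-value (two-sided) = 0.61297
At α=0.05: p ≥ α → fail to reject H₀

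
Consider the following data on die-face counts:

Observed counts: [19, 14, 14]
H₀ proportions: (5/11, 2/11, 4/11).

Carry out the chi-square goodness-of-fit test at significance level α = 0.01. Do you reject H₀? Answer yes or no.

reject H₀: no

n = 47; E_i = n·p_i = [21.36, 8.55, 17.09]
χ² = (19−21.36)²/21.36 + (14−8.55)²/8.55 + (14−17.09)²/17.09 = 4.3021
df = 2
p-value (upper-tail) = 0.11636
At α=0.01: p ≥ α → fail to reject H₀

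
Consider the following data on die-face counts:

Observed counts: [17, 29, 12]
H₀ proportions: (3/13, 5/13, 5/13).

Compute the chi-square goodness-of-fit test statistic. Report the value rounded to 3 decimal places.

test statistic = 7.747

n = 58; E_i = n·p_i = [13.38, 22.31, 22.31]
χ² = (17−13.38)²/13.38 + (29−22.31)²/22.31 + (12−22.31)²/22.31 = 7.7471
df = 2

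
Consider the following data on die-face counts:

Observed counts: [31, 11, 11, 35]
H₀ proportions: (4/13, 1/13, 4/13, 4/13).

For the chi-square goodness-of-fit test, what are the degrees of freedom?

df = k − 1 = 4 − 1 = 3

degrees of freedom = 3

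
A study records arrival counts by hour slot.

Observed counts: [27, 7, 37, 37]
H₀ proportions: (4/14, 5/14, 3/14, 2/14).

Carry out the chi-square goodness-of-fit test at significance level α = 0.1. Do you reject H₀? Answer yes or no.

reject H₀: yes

n = 108; E_i = n·p_i = [30.86, 38.57, 23.14, 15.43]
χ² = (27−30.86)²/30.86 + (7−38.57)²/38.57 + (37−23.14)²/23.14 + (37−15.43)²/15.43 = 64.7812
df = 3
p-value (upper-tail) = 0.00000
At α=0.1: p < α → reject H₀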